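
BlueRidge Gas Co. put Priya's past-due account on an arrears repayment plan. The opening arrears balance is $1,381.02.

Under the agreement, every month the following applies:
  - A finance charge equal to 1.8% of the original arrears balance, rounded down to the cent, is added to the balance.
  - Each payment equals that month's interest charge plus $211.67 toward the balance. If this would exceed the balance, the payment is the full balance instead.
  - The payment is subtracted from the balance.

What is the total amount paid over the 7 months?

$1,554.97

Month 1: $1,381.02 +$24.85 interest = $1,405.87; pay $236.52 → $1,169.35
Month 2: $1,169.35 +$24.85 interest = $1,194.20; pay $236.52 → $957.68
Month 3: $957.68 +$24.85 interest = $982.53; pay $236.52 → $746.01
Month 4: $746.01 +$24.85 interest = $770.86; pay $236.52 → $534.34
Month 5: $534.34 +$24.85 interest = $559.19; pay $236.52 → $322.67
Month 6: $322.67 +$24.85 interest = $347.52; pay $236.52 → $111.00
Month 7: $111.00 +$24.85 interest = $135.85; pay $135.85 → $0.00
Total paid: $1,554.97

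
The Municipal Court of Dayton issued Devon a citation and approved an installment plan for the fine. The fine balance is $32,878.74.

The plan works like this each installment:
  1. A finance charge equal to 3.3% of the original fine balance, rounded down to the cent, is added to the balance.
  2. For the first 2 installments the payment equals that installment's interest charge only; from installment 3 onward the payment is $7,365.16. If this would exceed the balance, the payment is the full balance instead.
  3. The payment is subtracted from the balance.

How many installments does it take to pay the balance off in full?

# | Opening | Interest | Payment | End bal
1 | $32,878.74 | $1,084.99 | $1,084.99 | $32,878.74
2 | $32,878.74 | $1,084.99 | $1,084.99 | $32,878.74
3 | $32,878.74 | $1,084.99 | $7,365.16 | $26,598.57
4 | $26,598.57 | $1,084.99 | $7,365.16 | $20,318.40
5 | $20,318.40 | $1,084.99 | $7,365.16 | $14,038.23
6 | $14,038.23 | $1,084.99 | $7,365.16 | $7,758.06
7 | $7,758.06 | $1,084.99 | $7,365.16 | $1,477.89
8 | $1,477.89 | $1,084.99 | $2,562.88 | $0.00
Balance reaches $0.00 in installment 8.

8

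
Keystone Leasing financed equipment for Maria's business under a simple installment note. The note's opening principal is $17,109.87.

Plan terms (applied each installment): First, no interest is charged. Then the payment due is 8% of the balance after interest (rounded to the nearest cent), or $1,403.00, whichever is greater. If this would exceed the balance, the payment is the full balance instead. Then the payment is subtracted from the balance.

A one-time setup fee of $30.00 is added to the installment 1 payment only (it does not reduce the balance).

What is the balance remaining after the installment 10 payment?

$3,079.87

Installment 1: $17,109.87 − $1,403.00 (+ $30.00 fee) → $15,706.87
Installment 2: $15,706.87 − $1,403.00 → $14,303.87
Installment 3: $14,303.87 − $1,403.00 → $12,900.87
Installment 4: $12,900.87 − $1,403.00 → $11,497.87
Installment 5: $11,497.87 − $1,403.00 → $10,094.87
Installment 6: $10,094.87 − $1,403.00 → $8,691.87
Installment 7: $8,691.87 − $1,403.00 → $7,288.87
Installment 8: $7,288.87 − $1,403.00 → $5,885.87
Installment 9: $5,885.87 − $1,403.00 → $4,482.87
Installment 10: $4,482.87 − $1,403.00 → $3,079.87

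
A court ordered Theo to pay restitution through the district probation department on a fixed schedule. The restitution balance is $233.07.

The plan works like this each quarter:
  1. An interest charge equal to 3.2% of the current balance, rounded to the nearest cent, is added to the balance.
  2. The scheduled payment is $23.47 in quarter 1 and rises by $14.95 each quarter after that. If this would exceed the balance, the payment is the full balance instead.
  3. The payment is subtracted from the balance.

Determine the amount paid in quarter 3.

$53.37

Quarter 1: opening $233.07; interest $7.46 → $240.53; payment $23.47; balance $217.06
Quarter 2: opening $217.06; interest $6.95 → $224.01; payment $38.42; balance $185.59
Quarter 3: opening $185.59; interest $5.94 → $191.53; payment $53.37; balance $138.16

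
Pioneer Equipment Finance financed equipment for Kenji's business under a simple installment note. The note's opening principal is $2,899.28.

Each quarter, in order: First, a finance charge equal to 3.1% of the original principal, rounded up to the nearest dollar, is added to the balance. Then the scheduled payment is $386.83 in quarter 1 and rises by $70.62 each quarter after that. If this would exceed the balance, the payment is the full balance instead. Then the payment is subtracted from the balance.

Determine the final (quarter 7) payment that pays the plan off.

$149.00

Quarter 1: $2,899.28 +$90.00 interest = $2,989.28; pay $386.83 → $2,602.45
Quarter 2: $2,602.45 +$90.00 interest = $2,692.45; pay $457.45 → $2,235.00
Quarter 3: $2,235.00 +$90.00 interest = $2,325.00; pay $528.07 → $1,796.93
Quarter 4: $1,796.93 +$90.00 interest = $1,886.93; pay $598.69 → $1,288.24
Quarter 5: $1,288.24 +$90.00 interest = $1,378.24; pay $669.31 → $708.93
Quarter 6: $708.93 +$90.00 interest = $798.93; pay $739.93 → $59.00
Quarter 7: $59.00 +$90.00 interest = $149.00; pay $149.00 → $0.00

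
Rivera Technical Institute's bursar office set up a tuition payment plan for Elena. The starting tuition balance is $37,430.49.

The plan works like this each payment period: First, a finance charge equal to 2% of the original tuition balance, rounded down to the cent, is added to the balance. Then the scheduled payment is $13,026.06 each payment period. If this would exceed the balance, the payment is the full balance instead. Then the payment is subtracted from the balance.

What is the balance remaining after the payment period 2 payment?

$12,875.57

Payment period 1: opening $37,430.49; interest $748.60 → $38,179.09; payment $13,026.06; balance $25,153.03
Payment period 2: opening $25,153.03; interest $748.60 → $25,901.63; payment $13,026.06; balance $12,875.57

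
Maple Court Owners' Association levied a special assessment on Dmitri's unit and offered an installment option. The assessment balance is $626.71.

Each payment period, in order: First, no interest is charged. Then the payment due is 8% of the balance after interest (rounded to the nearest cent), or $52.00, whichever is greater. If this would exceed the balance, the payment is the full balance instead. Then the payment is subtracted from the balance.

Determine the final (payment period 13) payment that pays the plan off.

# | Opening | Payment | End bal
1 | $626.71 | $52.00 | $574.71
2 | $574.71 | $52.00 | $522.71
3 | $522.71 | $52.00 | $470.71
4 | $470.71 | $52.00 | $418.71
5 | $418.71 | $52.00 | $366.71
6 | $366.71 | $52.00 | $314.71
7 | $314.71 | $52.00 | $262.71
8 | $262.71 | $52.00 | $210.71
9 | $210.71 | $52.00 | $158.71
10 | $158.71 | $52.00 | $106.71
11 | $106.71 | $52.00 | $54.71
12 | $54.71 | $52.00 | $2.71
13 | $2.71 | $2.71 | $0.00

$2.71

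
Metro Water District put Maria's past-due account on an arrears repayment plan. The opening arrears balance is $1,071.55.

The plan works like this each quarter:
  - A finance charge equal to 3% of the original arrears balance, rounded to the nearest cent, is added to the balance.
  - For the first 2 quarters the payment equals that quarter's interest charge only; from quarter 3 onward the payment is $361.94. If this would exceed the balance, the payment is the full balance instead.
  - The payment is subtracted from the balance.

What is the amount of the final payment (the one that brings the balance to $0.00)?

Quarter 1: $1,071.55 +$32.15 interest = $1,103.70; pay $32.15 → $1,071.55
Quarter 2: $1,071.55 +$32.15 interest = $1,103.70; pay $32.15 → $1,071.55
Quarter 3: $1,071.55 +$32.15 interest = $1,103.70; pay $361.94 → $741.76
Quarter 4: $741.76 +$32.15 interest = $773.91; pay $361.94 → $411.97
Quarter 5: $411.97 +$32.15 interest = $444.12; pay $361.94 → $82.18
Quarter 6: $82.18 +$32.15 interest = $114.33; pay $114.33 → $0.00

$114.33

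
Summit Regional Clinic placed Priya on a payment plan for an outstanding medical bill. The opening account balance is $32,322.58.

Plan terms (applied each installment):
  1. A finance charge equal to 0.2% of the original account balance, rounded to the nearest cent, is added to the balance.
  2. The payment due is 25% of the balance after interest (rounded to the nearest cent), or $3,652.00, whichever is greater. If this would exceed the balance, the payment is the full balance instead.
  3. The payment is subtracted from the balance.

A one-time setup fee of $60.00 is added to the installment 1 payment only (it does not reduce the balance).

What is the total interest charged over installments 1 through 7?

# | Opening | Interest | Payment | Fee | End bal
1 | $32,322.58 | $64.65 | $8,096.81 | $60.00 | $24,290.42
2 | $24,290.42 | $64.65 | $6,088.77 | — | $18,266.30
3 | $18,266.30 | $64.65 | $4,582.74 | — | $13,748.21
4 | $13,748.21 | $64.65 | $3,652.00 | — | $10,160.86
5 | $10,160.86 | $64.65 | $3,652.00 | — | $6,573.51
6 | $6,573.51 | $64.65 | $3,652.00 | — | $2,986.16
7 | $2,986.16 | $64.65 | $3,050.81 | — | $0.00
Total interest: $64.65 + $64.65 + $64.65 + $64.65 + $64.65 + $64.65 + $64.65 = $452.55

$452.55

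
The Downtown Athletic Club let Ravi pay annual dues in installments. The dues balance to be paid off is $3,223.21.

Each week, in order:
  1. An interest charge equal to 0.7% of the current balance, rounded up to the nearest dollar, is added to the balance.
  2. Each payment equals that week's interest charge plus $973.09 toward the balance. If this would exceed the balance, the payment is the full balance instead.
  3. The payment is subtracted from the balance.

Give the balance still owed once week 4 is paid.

$0.00

Week 1: opening $3,223.21; interest $23.00 → $3,246.21; payment $996.09; balance $2,250.12
Week 2: opening $2,250.12; interest $16.00 → $2,266.12; payment $989.09; balance $1,277.03
Week 3: opening $1,277.03; interest $9.00 → $1,286.03; payment $982.09; balance $303.94
Week 4: opening $303.94; interest $3.00 → $306.94; payment $306.94; balance $0.00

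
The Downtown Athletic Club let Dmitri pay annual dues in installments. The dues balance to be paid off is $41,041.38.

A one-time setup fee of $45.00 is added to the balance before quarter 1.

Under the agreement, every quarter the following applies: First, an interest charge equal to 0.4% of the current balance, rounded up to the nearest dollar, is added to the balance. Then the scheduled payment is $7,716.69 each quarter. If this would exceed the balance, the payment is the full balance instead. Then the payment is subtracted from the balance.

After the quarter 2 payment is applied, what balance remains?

# | Opening | Interest | Payment | End bal
1 | $41,086.38 | $165.00 | $7,716.69 | $33,534.69
2 | $33,534.69 | $135.00 | $7,716.69 | $25,953.00

$25,953.00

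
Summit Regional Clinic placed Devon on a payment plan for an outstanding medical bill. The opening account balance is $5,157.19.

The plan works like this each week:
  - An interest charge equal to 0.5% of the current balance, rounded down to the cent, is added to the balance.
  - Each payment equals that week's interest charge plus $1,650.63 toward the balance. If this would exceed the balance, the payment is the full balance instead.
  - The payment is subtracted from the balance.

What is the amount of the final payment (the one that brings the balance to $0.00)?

# | Opening | Interest | Payment | End bal
1 | $5,157.19 | $25.78 | $1,676.41 | $3,506.56
2 | $3,506.56 | $17.53 | $1,668.16 | $1,855.93
3 | $1,855.93 | $9.27 | $1,659.90 | $205.30
4 | $205.30 | $1.02 | $206.32 | $0.00

$206.32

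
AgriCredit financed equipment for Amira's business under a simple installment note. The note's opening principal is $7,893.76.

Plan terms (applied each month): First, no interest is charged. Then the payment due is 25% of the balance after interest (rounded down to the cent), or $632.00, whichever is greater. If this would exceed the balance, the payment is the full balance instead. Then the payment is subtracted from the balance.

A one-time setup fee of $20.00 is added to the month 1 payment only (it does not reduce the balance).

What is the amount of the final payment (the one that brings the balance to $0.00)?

Month 1: opening $7,893.76; payment $1,973.44 (+ $20.00 fee); balance $5,920.32
Month 2: opening $5,920.32; payment $1,480.08; balance $4,440.24
Month 3: opening $4,440.24; payment $1,110.06; balance $3,330.18
Month 4: opening $3,330.18; payment $832.54; balance $2,497.64
Month 5: opening $2,497.64; payment $632.00; balance $1,865.64
Month 6: opening $1,865.64; payment $632.00; balance $1,233.64
Month 7: opening $1,233.64; payment $632.00; balance $601.64
Month 8: opening $601.64; payment $601.64; balance $0.00

$601.64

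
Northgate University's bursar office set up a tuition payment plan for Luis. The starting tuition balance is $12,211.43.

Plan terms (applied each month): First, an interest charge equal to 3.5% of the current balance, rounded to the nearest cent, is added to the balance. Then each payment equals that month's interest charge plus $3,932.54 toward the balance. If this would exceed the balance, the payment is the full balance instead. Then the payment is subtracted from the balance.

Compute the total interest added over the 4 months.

$883.76

Month 1: $12,211.43 +$427.40 interest = $12,638.83; pay $4,359.94 → $8,278.89
Month 2: $8,278.89 +$289.76 interest = $8,568.65; pay $4,222.30 → $4,346.35
Month 3: $4,346.35 +$152.12 interest = $4,498.47; pay $4,084.66 → $413.81
Month 4: $413.81 +$14.48 interest = $428.29; pay $428.29 → $0.00
Total interest: $427.40 + $289.76 + $152.12 + $14.48 = $883.76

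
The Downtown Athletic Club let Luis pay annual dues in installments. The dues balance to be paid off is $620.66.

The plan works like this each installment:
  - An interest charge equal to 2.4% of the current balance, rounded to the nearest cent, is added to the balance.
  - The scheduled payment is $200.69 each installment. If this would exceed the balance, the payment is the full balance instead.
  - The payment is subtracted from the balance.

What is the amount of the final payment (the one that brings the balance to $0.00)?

$51.00

Installment 1: $620.66 +$14.90 interest = $635.56; pay $200.69 → $434.87
Installment 2: $434.87 +$10.44 interest = $445.31; pay $200.69 → $244.62
Installment 3: $244.62 +$5.87 interest = $250.49; pay $200.69 → $49.80
Installment 4: $49.80 +$1.20 interest = $51.00; pay $51.00 → $0.00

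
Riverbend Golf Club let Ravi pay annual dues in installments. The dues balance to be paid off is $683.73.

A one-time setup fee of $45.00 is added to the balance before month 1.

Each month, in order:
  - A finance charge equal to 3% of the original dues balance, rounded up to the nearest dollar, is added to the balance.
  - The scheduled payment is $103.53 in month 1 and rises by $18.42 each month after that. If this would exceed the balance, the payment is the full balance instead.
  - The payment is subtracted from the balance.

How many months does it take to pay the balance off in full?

6

# | Opening | Interest | Payment | End bal
1 | $728.73 | $21.00 | $103.53 | $646.20
2 | $646.20 | $21.00 | $121.95 | $545.25
3 | $545.25 | $21.00 | $140.37 | $425.88
4 | $425.88 | $21.00 | $158.79 | $288.09
5 | $288.09 | $21.00 | $177.21 | $131.88
6 | $131.88 | $21.00 | $152.88 | $0.00
Balance reaches $0.00 in month 6.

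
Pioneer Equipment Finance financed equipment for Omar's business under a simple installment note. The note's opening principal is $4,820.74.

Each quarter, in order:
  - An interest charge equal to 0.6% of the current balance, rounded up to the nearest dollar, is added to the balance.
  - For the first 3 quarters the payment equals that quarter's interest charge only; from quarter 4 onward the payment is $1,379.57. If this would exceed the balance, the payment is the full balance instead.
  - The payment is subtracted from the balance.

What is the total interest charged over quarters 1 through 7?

$155.00

# | Opening | Interest | Payment | End bal
1 | $4,820.74 | $29.00 | $29.00 | $4,820.74
2 | $4,820.74 | $29.00 | $29.00 | $4,820.74
3 | $4,820.74 | $29.00 | $29.00 | $4,820.74
4 | $4,820.74 | $29.00 | $1,379.57 | $3,470.17
5 | $3,470.17 | $21.00 | $1,379.57 | $2,111.60
6 | $2,111.60 | $13.00 | $1,379.57 | $745.03
7 | $745.03 | $5.00 | $750.03 | $0.00
Total interest: $29.00 + $29.00 + $29.00 + $29.00 + $21.00 + $13.00 + $5.00 = $155.00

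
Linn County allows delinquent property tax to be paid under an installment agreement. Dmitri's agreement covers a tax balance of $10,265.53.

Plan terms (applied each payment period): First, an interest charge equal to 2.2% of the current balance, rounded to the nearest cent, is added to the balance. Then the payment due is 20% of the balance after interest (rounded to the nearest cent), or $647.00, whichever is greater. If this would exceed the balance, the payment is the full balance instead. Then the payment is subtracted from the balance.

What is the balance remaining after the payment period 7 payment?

# | Opening | Interest | Payment | End bal
1 | $10,265.53 | $225.84 | $2,098.27 | $8,393.10
2 | $8,393.10 | $184.65 | $1,715.55 | $6,862.20
3 | $6,862.20 | $150.97 | $1,402.63 | $5,610.54
4 | $5,610.54 | $123.43 | $1,146.79 | $4,587.18
5 | $4,587.18 | $100.92 | $937.62 | $3,750.48
6 | $3,750.48 | $82.51 | $766.60 | $3,066.39
7 | $3,066.39 | $67.46 | $647.00 | $2,486.85

$2,486.85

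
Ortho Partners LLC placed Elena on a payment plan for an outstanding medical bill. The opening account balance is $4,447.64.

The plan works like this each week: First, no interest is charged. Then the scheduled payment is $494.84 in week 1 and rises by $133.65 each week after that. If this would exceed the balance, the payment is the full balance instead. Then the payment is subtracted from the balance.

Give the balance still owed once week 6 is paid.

# | Opening | Payment | End bal
1 | $4,447.64 | $494.84 | $3,952.80
2 | $3,952.80 | $628.49 | $3,324.31
3 | $3,324.31 | $762.14 | $2,562.17
4 | $2,562.17 | $895.79 | $1,666.38
5 | $1,666.38 | $1,029.44 | $636.94
6 | $636.94 | $636.94 | $0.00

$0.00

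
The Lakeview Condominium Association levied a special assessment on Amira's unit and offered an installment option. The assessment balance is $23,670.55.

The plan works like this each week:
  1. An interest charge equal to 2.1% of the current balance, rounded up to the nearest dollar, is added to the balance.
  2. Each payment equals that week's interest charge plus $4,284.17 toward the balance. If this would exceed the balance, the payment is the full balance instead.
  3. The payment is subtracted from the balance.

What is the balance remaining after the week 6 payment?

$0.00

Week 1: opening $23,670.55; interest $498.00 → $24,168.55; payment $4,782.17; balance $19,386.38
Week 2: opening $19,386.38; interest $408.00 → $19,794.38; payment $4,692.17; balance $15,102.21
Week 3: opening $15,102.21; interest $318.00 → $15,420.21; payment $4,602.17; balance $10,818.04
Week 4: opening $10,818.04; interest $228.00 → $11,046.04; payment $4,512.17; balance $6,533.87
Week 5: opening $6,533.87; interest $138.00 → $6,671.87; payment $4,422.17; balance $2,249.70
Week 6: opening $2,249.70; interest $48.00 → $2,297.70; payment $2,297.70; balance $0.00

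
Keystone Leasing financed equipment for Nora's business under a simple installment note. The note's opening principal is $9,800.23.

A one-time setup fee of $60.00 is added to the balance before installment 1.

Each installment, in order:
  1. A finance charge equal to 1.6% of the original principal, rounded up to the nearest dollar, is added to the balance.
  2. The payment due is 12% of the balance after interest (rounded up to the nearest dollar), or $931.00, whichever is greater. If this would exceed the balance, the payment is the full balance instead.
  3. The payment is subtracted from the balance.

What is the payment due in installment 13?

Installment 1: opening $9,860.23; interest $157.00 → $10,017.23; payment $1,203.00; balance $8,814.23
Installment 2: opening $8,814.23; interest $157.00 → $8,971.23; payment $1,077.00; balance $7,894.23
Installment 3: opening $7,894.23; interest $157.00 → $8,051.23; payment $967.00; balance $7,084.23
Installment 4: opening $7,084.23; interest $157.00 → $7,241.23; payment $931.00; balance $6,310.23
Installment 5: opening $6,310.23; interest $157.00 → $6,467.23; payment $931.00; balance $5,536.23
Installment 6: opening $5,536.23; interest $157.00 → $5,693.23; payment $931.00; balance $4,762.23
Installment 7: opening $4,762.23; interest $157.00 → $4,919.23; payment $931.00; balance $3,988.23
Installment 8: opening $3,988.23; interest $157.00 → $4,145.23; payment $931.00; balance $3,214.23
Installment 9: opening $3,214.23; interest $157.00 → $3,371.23; payment $931.00; balance $2,440.23
Installment 10: opening $2,440.23; interest $157.00 → $2,597.23; payment $931.00; balance $1,666.23
Installment 11: opening $1,666.23; interest $157.00 → $1,823.23; payment $931.00; balance $892.23
Installment 12: opening $892.23; interest $157.00 → $1,049.23; payment $931.00; balance $118.23
Installment 13: opening $118.23; interest $157.00 → $275.23; payment $275.23; balance $0.00

$275.23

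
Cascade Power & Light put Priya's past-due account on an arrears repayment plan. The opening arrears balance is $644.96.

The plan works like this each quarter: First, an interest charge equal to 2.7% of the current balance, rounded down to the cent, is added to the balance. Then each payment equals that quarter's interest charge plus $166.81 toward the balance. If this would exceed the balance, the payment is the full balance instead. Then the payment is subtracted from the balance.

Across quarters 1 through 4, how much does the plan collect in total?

$687.58

Quarter 1: opening $644.96; interest $17.41 → $662.37; payment $184.22; balance $478.15
Quarter 2: opening $478.15; interest $12.91 → $491.06; payment $179.72; balance $311.34
Quarter 3: opening $311.34; interest $8.40 → $319.74; payment $175.21; balance $144.53
Quarter 4: opening $144.53; interest $3.90 → $148.43; payment $148.43; balance $0.00
Total paid: $687.58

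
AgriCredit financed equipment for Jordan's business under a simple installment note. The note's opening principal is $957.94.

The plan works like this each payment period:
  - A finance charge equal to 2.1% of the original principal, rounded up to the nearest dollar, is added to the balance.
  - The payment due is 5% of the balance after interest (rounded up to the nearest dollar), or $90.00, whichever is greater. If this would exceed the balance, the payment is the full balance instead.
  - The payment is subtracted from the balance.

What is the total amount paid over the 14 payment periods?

# | Opening | Interest | Payment | End bal
1 | $957.94 | $21.00 | $90.00 | $888.94
2 | $888.94 | $21.00 | $90.00 | $819.94
3 | $819.94 | $21.00 | $90.00 | $750.94
4 | $750.94 | $21.00 | $90.00 | $681.94
5 | $681.94 | $21.00 | $90.00 | $612.94
6 | $612.94 | $21.00 | $90.00 | $543.94
7 | $543.94 | $21.00 | $90.00 | $474.94
8 | $474.94 | $21.00 | $90.00 | $405.94
9 | $405.94 | $21.00 | $90.00 | $336.94
10 | $336.94 | $21.00 | $90.00 | $267.94
11 | $267.94 | $21.00 | $90.00 | $198.94
12 | $198.94 | $21.00 | $90.00 | $129.94
13 | $129.94 | $21.00 | $90.00 | $60.94
14 | $60.94 | $21.00 | $81.94 | $0.00
Total paid: $1,251.94

$1,251.94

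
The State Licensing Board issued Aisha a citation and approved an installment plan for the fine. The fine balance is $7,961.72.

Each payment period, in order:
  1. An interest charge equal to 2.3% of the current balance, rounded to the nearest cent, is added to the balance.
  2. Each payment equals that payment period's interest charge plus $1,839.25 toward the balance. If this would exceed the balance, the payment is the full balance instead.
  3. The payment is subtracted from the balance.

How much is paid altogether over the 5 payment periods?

$8,454.29

Payment period 1: opening $7,961.72; interest $183.12 → $8,144.84; payment $2,022.37; balance $6,122.47
Payment period 2: opening $6,122.47; interest $140.82 → $6,263.29; payment $1,980.07; balance $4,283.22
Payment period 3: opening $4,283.22; interest $98.51 → $4,381.73; payment $1,937.76; balance $2,443.97
Payment period 4: opening $2,443.97; interest $56.21 → $2,500.18; payment $1,895.46; balance $604.72
Payment period 5: opening $604.72; interest $13.91 → $618.63; payment $618.63; balance $0.00
Total paid: $8,454.29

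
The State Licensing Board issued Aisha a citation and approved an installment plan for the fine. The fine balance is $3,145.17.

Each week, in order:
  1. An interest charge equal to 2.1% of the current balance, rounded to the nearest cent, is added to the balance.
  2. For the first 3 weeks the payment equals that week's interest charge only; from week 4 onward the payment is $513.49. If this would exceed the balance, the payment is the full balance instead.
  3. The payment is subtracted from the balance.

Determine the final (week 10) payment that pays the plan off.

$322.19

Week 1: $3,145.17 +$66.05 interest = $3,211.22; pay $66.05 → $3,145.17
Week 2: $3,145.17 +$66.05 interest = $3,211.22; pay $66.05 → $3,145.17
Week 3: $3,145.17 +$66.05 interest = $3,211.22; pay $66.05 → $3,145.17
Week 4: $3,145.17 +$66.05 interest = $3,211.22; pay $513.49 → $2,697.73
Week 5: $2,697.73 +$56.65 interest = $2,754.38; pay $513.49 → $2,240.89
Week 6: $2,240.89 +$47.06 interest = $2,287.95; pay $513.49 → $1,774.46
Week 7: $1,774.46 +$37.26 interest = $1,811.72; pay $513.49 → $1,298.23
Week 8: $1,298.23 +$27.26 interest = $1,325.49; pay $513.49 → $812.00
Week 9: $812.00 +$17.05 interest = $829.05; pay $513.49 → $315.56
Week 10: $315.56 +$6.63 interest = $322.19; pay $322.19 → $0.00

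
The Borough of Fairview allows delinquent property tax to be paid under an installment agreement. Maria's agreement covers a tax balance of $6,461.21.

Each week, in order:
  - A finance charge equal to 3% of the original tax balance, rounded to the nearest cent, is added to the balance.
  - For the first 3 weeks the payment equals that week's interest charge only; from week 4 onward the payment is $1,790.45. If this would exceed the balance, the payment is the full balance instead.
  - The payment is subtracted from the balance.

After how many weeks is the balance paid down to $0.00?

Week 1: opening $6,461.21; interest $193.84 → $6,655.05; payment $193.84; balance $6,461.21
Week 2: opening $6,461.21; interest $193.84 → $6,655.05; payment $193.84; balance $6,461.21
Week 3: opening $6,461.21; interest $193.84 → $6,655.05; payment $193.84; balance $6,461.21
Week 4: opening $6,461.21; interest $193.84 → $6,655.05; payment $1,790.45; balance $4,864.60
Week 5: opening $4,864.60; interest $193.84 → $5,058.44; payment $1,790.45; balance $3,267.99
Week 6: opening $3,267.99; interest $193.84 → $3,461.83; payment $1,790.45; balance $1,671.38
Week 7: opening $1,671.38; interest $193.84 → $1,865.22; payment $1,790.45; balance $74.77
Week 8: opening $74.77; interest $193.84 → $268.61; payment $268.61; balance $0.00
Balance reaches $0.00 in week 8.

8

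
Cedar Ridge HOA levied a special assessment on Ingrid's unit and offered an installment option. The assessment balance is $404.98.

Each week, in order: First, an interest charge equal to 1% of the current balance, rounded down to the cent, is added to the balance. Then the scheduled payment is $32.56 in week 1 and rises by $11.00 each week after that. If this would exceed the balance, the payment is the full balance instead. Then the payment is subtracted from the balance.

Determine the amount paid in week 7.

$62.95

Week 1: $404.98 +$4.04 interest = $409.02; pay $32.56 → $376.46
Week 2: $376.46 +$3.76 interest = $380.22; pay $43.56 → $336.66
Week 3: $336.66 +$3.36 interest = $340.02; pay $54.56 → $285.46
Week 4: $285.46 +$2.85 interest = $288.31; pay $65.56 → $222.75
Week 5: $222.75 +$2.22 interest = $224.97; pay $76.56 → $148.41
Week 6: $148.41 +$1.48 interest = $149.89; pay $87.56 → $62.33
Week 7: $62.33 +$0.62 interest = $62.95; pay $62.95 → $0.00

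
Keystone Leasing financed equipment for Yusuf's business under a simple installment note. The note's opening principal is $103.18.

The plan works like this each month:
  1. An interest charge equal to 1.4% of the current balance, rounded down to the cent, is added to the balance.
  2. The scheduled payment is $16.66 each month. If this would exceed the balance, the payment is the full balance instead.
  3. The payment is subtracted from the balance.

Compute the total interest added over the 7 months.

$5.50

Month 1: opening $103.18; interest $1.44 → $104.62; payment $16.66; balance $87.96
Month 2: opening $87.96; interest $1.23 → $89.19; payment $16.66; balance $72.53
Month 3: opening $72.53; interest $1.01 → $73.54; payment $16.66; balance $56.88
Month 4: opening $56.88; interest $0.79 → $57.67; payment $16.66; balance $41.01
Month 5: opening $41.01; interest $0.57 → $41.58; payment $16.66; balance $24.92
Month 6: opening $24.92; interest $0.34 → $25.26; payment $16.66; balance $8.60
Month 7: opening $8.60; interest $0.12 → $8.72; payment $8.72; balance $0.00
Total interest: $1.44 + $1.23 + $1.01 + $0.79 + $0.57 + $0.34 + $0.12 = $5.50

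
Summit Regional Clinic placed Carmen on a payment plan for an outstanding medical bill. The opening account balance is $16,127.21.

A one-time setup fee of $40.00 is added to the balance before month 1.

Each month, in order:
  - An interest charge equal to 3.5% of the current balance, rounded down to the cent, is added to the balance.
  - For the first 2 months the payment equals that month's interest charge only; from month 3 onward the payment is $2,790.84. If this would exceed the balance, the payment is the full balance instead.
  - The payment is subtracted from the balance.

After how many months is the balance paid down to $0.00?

9

Month 1: opening $16,167.21; interest $565.85 → $16,733.06; payment $565.85; balance $16,167.21
Month 2: opening $16,167.21; interest $565.85 → $16,733.06; payment $565.85; balance $16,167.21
Month 3: opening $16,167.21; interest $565.85 → $16,733.06; payment $2,790.84; balance $13,942.22
Month 4: opening $13,942.22; interest $487.97 → $14,430.19; payment $2,790.84; balance $11,639.35
Month 5: opening $11,639.35; interest $407.37 → $12,046.72; payment $2,790.84; balance $9,255.88
Month 6: opening $9,255.88; interest $323.95 → $9,579.83; payment $2,790.84; balance $6,788.99
Month 7: opening $6,788.99; interest $237.61 → $7,026.60; payment $2,790.84; balance $4,235.76
Month 8: opening $4,235.76; interest $148.25 → $4,384.01; payment $2,790.84; balance $1,593.17
Month 9: opening $1,593.17; interest $55.76 → $1,648.93; payment $1,648.93; balance $0.00
Balance reaches $0.00 in month 9.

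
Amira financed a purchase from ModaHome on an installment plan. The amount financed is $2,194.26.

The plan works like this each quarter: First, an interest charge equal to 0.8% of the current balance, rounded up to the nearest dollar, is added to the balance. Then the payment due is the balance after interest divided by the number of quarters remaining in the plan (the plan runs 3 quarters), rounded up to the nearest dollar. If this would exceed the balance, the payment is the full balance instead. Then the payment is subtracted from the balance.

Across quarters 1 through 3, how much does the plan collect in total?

Quarter 1: $2,194.26 +$18.00 interest = $2,212.26; pay $738.00 → $1,474.26
Quarter 2: $1,474.26 +$12.00 interest = $1,486.26; pay $744.00 → $742.26
Quarter 3: $742.26 +$6.00 interest = $748.26; pay $748.26 → $0.00
Total paid: $2,230.26

$2,230.26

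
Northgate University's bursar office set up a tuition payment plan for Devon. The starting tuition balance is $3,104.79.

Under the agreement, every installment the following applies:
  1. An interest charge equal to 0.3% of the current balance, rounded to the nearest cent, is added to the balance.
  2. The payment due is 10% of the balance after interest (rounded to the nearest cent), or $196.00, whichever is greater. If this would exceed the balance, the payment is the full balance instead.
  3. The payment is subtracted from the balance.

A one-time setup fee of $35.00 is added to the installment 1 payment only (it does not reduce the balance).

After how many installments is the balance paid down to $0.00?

15

Installment 1: opening $3,104.79; interest $9.31 → $3,114.10; payment $311.41 (+ $35.00 fee); balance $2,802.69
Installment 2: opening $2,802.69; interest $8.41 → $2,811.10; payment $281.11; balance $2,529.99
Installment 3: opening $2,529.99; interest $7.59 → $2,537.58; payment $253.76; balance $2,283.82
Installment 4: opening $2,283.82; interest $6.85 → $2,290.67; payment $229.07; balance $2,061.60
Installment 5: opening $2,061.60; interest $6.18 → $2,067.78; payment $206.78; balance $1,861.00
Installment 6: opening $1,861.00; interest $5.58 → $1,866.58; payment $196.00; balance $1,670.58
Installment 7: opening $1,670.58; interest $5.01 → $1,675.59; payment $196.00; balance $1,479.59
Installment 8: opening $1,479.59; interest $4.44 → $1,484.03; payment $196.00; balance $1,288.03
Installment 9: opening $1,288.03; interest $3.86 → $1,291.89; payment $196.00; balance $1,095.89
Installment 10: opening $1,095.89; interest $3.29 → $1,099.18; payment $196.00; balance $903.18
Installment 11: opening $903.18; interest $2.71 → $905.89; payment $196.00; balance $709.89
Installment 12: opening $709.89; interest $2.13 → $712.02; payment $196.00; balance $516.02
Installment 13: opening $516.02; interest $1.55 → $517.57; payment $196.00; balance $321.57
Installment 14: opening $321.57; interest $0.96 → $322.53; payment $196.00; balance $126.53
Installment 15: opening $126.53; interest $0.38 → $126.91; payment $126.91; balance $0.00
Balance reaches $0.00 in installment 15.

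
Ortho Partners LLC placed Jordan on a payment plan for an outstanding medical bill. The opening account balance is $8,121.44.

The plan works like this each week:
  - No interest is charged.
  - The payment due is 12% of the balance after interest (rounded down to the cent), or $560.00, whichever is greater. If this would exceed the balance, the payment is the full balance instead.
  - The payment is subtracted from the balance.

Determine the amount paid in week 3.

$754.71

Week 1: $8,121.44 − $974.57 → $7,146.87
Week 2: $7,146.87 − $857.62 → $6,289.25
Week 3: $6,289.25 − $754.71 → $5,534.54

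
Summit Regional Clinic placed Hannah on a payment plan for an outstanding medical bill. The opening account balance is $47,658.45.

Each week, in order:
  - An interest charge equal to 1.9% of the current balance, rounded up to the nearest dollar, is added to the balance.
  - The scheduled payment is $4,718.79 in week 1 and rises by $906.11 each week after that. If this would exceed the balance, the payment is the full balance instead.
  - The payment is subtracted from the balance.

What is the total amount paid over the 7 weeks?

Week 1: opening $47,658.45; interest $906.00 → $48,564.45; payment $4,718.79; balance $43,845.66
Week 2: opening $43,845.66; interest $834.00 → $44,679.66; payment $5,624.90; balance $39,054.76
Week 3: opening $39,054.76; interest $743.00 → $39,797.76; payment $6,531.01; balance $33,266.75
Week 4: opening $33,266.75; interest $633.00 → $33,899.75; payment $7,437.12; balance $26,462.63
Week 5: opening $26,462.63; interest $503.00 → $26,965.63; payment $8,343.23; balance $18,622.40
Week 6: opening $18,622.40; interest $354.00 → $18,976.40; payment $9,249.34; balance $9,727.06
Week 7: opening $9,727.06; interest $185.00 → $9,912.06; payment $9,912.06; balance $0.00
Total paid: $51,816.45

$51,816.45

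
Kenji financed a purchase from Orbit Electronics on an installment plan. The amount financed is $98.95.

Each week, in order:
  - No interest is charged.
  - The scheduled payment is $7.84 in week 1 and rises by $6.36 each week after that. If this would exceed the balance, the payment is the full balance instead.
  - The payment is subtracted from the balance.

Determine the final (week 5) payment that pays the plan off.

# | Opening | Payment | End bal
1 | $98.95 | $7.84 | $91.11
2 | $91.11 | $14.20 | $76.91
3 | $76.91 | $20.56 | $56.35
4 | $56.35 | $26.92 | $29.43
5 | $29.43 | $29.43 | $0.00

$29.43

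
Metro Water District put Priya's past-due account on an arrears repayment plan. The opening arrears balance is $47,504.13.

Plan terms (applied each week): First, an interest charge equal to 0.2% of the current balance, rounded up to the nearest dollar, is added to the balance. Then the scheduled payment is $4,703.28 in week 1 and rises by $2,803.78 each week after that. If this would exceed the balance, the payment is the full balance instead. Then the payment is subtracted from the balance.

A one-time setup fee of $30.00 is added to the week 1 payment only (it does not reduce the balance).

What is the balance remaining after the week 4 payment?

# | Opening | Interest | Payment | Fee | End bal
1 | $47,504.13 | $96.00 | $4,703.28 | $30.00 | $42,896.85
2 | $42,896.85 | $86.00 | $7,507.06 | — | $35,475.79
3 | $35,475.79 | $71.00 | $10,310.84 | — | $25,235.95
4 | $25,235.95 | $51.00 | $13,114.62 | — | $12,172.33

$12,172.33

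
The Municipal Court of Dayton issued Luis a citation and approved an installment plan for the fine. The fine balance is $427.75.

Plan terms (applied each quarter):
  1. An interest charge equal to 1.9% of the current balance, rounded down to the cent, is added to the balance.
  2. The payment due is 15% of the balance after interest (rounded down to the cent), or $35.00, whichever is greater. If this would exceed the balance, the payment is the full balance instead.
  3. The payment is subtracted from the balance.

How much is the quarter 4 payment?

$42.48

Quarter 1: opening $427.75; interest $8.12 → $435.87; payment $65.38; balance $370.49
Quarter 2: opening $370.49; interest $7.03 → $377.52; payment $56.62; balance $320.90
Quarter 3: opening $320.90; interest $6.09 → $326.99; payment $49.04; balance $277.95
Quarter 4: opening $277.95; interest $5.28 → $283.23; payment $42.48; balance $240.75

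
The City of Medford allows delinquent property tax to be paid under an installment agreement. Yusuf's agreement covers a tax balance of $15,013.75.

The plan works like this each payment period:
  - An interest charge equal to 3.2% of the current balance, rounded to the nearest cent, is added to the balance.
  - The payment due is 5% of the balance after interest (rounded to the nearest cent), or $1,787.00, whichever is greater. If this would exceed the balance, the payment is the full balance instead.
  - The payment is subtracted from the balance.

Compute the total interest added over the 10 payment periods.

$2,753.05

Payment period 1: opening $15,013.75; interest $480.44 → $15,494.19; payment $1,787.00; balance $13,707.19
Payment period 2: opening $13,707.19; interest $438.63 → $14,145.82; payment $1,787.00; balance $12,358.82
Payment period 3: opening $12,358.82; interest $395.48 → $12,754.30; payment $1,787.00; balance $10,967.30
Payment period 4: opening $10,967.30; interest $350.95 → $11,318.25; payment $1,787.00; balance $9,531.25
Payment period 5: opening $9,531.25; interest $305.00 → $9,836.25; payment $1,787.00; balance $8,049.25
Payment period 6: opening $8,049.25; interest $257.58 → $8,306.83; payment $1,787.00; balance $6,519.83
Payment period 7: opening $6,519.83; interest $208.63 → $6,728.46; payment $1,787.00; balance $4,941.46
Payment period 8: opening $4,941.46; interest $158.13 → $5,099.59; payment $1,787.00; balance $3,312.59
Payment period 9: opening $3,312.59; interest $106.00 → $3,418.59; payment $1,787.00; balance $1,631.59
Payment period 10: opening $1,631.59; interest $52.21 → $1,683.80; payment $1,683.80; balance $0.00
Total interest: $480.44 + $438.63 + $395.48 + $350.95 + $305.00 + $257.58 + $208.63 + $158.13 + $106.00 + $52.21 = $2,753.05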